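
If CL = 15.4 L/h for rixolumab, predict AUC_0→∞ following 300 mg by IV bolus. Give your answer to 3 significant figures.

AUC = 19.5 mg/L·h

AUC_0→∞ = Dose_iv / CL
        = 300 / 15.4 = 19.4805 mg/L·h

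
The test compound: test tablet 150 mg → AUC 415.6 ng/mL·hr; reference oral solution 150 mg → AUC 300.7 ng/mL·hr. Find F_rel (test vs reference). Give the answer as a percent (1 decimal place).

F_rel = 138.2%

F_rel = (AUC_test/D_test) / (AUC_ref/D_ref)
      = (415.6/150) / (300.7/150)
      = 2.77067 / 2.00467 = 1.3821 = 138.21%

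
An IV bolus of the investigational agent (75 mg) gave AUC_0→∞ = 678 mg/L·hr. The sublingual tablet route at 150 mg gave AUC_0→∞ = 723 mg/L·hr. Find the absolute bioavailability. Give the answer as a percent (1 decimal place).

F = (AUC_ev / D_ev) / (AUC_iv / D_iv)
  = (723/150) / (678/75)
  = 4.82 / 9.04 = 0.5332
  = 53.32%

F = 53.3%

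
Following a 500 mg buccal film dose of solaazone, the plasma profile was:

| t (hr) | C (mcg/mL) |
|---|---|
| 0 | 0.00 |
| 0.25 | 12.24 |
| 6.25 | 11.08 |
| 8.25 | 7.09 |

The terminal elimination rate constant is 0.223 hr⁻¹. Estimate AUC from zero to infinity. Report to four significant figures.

Trapezoidal AUC_0→8.25:
  [0→0.25]: (0.00+12.24)/2 × 0.25 = 1.53
  [0.25→6.25]: (12.24+11.08)/2 × 6 = 69.96
  [6.25→8.25]: (11.08+7.09)/2 × 2 = 18.17
  Sum = 89.66 mcg/mL·hr
Extrapolated tail: C_last / k_e = 7.09 / 0.223 = 31.794
AUC_0→∞ = 89.66 + 31.794 = 121.454 mcg/mL·hr

AUC = 121.5 mcg/mL·hr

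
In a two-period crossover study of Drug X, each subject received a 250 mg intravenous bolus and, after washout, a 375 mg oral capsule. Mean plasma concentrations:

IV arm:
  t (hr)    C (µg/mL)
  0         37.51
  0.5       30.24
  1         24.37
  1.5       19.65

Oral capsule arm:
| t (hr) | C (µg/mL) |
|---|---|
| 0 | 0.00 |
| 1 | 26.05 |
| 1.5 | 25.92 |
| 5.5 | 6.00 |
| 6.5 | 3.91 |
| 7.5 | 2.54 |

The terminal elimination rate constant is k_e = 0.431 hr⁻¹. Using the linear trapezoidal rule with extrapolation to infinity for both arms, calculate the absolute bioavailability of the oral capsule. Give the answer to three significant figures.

F = 0.795

Trapezoidal AUC_0→1.5 (IV):
  [0→0.5]: (37.51+30.24)/2 × 0.5 = 16.9375
  [0.5→1]: (30.24+24.37)/2 × 0.5 = 13.6525
  [1→1.5]: (24.37+19.65)/2 × 0.5 = 11.005
  Sum = 41.595 µg/mL·hr
IV tail: 19.65/0.431 = 45.592; AUC_iv,0→∞ = 41.595 + 45.592 = 87.187 µg/mL·hr
Trapezoidal AUC_0→7.5 (oral capsule):
  [0→1]: (0.00+26.05)/2 × 1 = 13.025
  [1→1.5]: (26.05+25.92)/2 × 0.5 = 12.9925
  [1.5→5.5]: (25.92+6.00)/2 × 4 = 63.84
  [5.5→6.5]: (6.00+3.91)/2 × 1 = 4.955
  [6.5→7.5]: (3.91+2.54)/2 × 1 = 3.225
  Sum = 98.0375 µg/mL·hr
oral capsule tail: 2.54/0.431 = 5.893; AUC_ev,0→∞ = 98.0375 + 5.893 = 103.9305 µg/mL·hr
F = (AUC_ev/D_ev)/(AUC_iv/D_iv) = (103.9305/375)/(87.187/250) = 0.277148/0.348748 = 0.7947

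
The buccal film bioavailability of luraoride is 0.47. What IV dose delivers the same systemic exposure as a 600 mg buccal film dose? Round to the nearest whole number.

D_iv = 282 mg

Systemic exposure from an extravascular dose = F × D_ev, so the equivalent IV dose is F × D_ev.
D_iv = F × D_ev = 0.47 × 600 = 282 mg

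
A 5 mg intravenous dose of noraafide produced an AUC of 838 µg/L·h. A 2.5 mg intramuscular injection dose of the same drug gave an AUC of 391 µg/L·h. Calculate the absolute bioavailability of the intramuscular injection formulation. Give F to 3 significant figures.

F = 0.933

F = (AUC_ev / D_ev) / (AUC_iv / D_iv)
  = (391/2.5) / (838/5)
  = 156.4 / 167.6 = 0.9332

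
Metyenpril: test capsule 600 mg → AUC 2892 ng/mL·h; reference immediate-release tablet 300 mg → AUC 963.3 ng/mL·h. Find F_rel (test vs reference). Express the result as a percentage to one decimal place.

F_rel = 150.1%

F_rel = (AUC_test/D_test) / (AUC_ref/D_ref)
      = (2892/600) / (963.3/300)
      = 4.82 / 3.211 = 1.5011 = 150.11%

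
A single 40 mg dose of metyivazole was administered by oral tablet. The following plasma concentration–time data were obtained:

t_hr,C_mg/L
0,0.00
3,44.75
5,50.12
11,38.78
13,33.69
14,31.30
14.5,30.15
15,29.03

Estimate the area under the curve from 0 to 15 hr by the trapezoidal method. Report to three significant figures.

AUC = 564 mg/L·hr

Trapezoidal AUC_0→15:
  [0→3]: (0.00+44.75)/2 × 3 = 67.125
  [3→5]: (44.75+50.12)/2 × 2 = 94.87
  [5→11]: (50.12+38.78)/2 × 6 = 266.7
  [11→13]: (38.78+33.69)/2 × 2 = 72.47
  [13→14]: (33.69+31.30)/2 × 1 = 32.495
  [14→14.5]: (31.30+30.15)/2 × 0.5 = 15.3625
  [14.5→15]: (30.15+29.03)/2 × 0.5 = 14.795
  Sum = 563.8175 mg/L·hr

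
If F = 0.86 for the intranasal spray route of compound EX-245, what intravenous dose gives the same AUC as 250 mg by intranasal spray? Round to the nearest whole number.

Systemic exposure from an extravascular dose = F × D_ev, so the equivalent IV dose is F × D_ev.
D_iv = F × D_ev = 0.86 × 250 = 215 mg

D_iv = 215 mg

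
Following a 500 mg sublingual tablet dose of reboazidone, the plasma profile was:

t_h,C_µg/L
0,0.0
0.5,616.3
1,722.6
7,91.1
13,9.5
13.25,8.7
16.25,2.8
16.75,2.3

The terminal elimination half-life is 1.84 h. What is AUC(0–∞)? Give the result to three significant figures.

Trapezoidal AUC_0→16.75:
  [0→0.5]: (0.0+616.3)/2 × 0.5 = 154.075
  [0.5→1]: (616.3+722.6)/2 × 0.5 = 334.725
  [1→7]: (722.6+91.1)/2 × 6 = 2441.1
  [7→13]: (91.1+9.5)/2 × 6 = 301.8
  [13→13.25]: (9.5+8.7)/2 × 0.25 = 2.275
  [13.25→16.25]: (8.7+2.8)/2 × 3 = 17.25
  [16.25→16.75]: (2.8+2.3)/2 × 0.5 = 1.275
  Sum = 3252.5 µg/L·h
k_e = ln2 / t½ = 0.693147 / 1.84 = 0.3767 h^-1
Extrapolated tail: C_last / k_e = 2.3 / 0.3767 = 6.106
AUC_0→∞ = 3252.5 + 6.106 = 3258.606 µg/L·h

AUC = 3260 µg/L·h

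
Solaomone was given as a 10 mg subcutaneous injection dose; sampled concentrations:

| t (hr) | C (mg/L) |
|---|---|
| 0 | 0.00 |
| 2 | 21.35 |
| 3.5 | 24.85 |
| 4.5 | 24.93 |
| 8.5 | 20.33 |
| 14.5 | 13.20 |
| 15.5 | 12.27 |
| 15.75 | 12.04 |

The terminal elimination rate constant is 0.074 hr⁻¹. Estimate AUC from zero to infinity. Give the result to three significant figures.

AUC = 450 mg/L·hr

Trapezoidal AUC_0→15.75:
  [0→2]: (0.00+21.35)/2 × 2 = 21.35
  [2→3.5]: (21.35+24.85)/2 × 1.5 = 34.65
  [3.5→4.5]: (24.85+24.93)/2 × 1 = 24.89
  [4.5→8.5]: (24.93+20.33)/2 × 4 = 90.52
  [8.5→14.5]: (20.33+13.20)/2 × 6 = 100.59
  [14.5→15.5]: (13.20+12.27)/2 × 1 = 12.735
  [15.5→15.75]: (12.27+12.04)/2 × 0.25 = 3.03875
  Sum = 287.77375 mg/L·hr
Extrapolated tail: C_last / k_e = 12.04 / 0.074 = 162.703
AUC_0→∞ = 287.77375 + 162.703 = 450.47675 mg/L·hr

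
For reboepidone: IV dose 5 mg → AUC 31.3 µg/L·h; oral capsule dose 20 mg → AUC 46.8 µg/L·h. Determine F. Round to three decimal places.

F = 0.374

F = (AUC_ev / D_ev) / (AUC_iv / D_iv)
  = (46.8/20) / (31.3/5)
  = 2.34 / 6.26 = 0.3738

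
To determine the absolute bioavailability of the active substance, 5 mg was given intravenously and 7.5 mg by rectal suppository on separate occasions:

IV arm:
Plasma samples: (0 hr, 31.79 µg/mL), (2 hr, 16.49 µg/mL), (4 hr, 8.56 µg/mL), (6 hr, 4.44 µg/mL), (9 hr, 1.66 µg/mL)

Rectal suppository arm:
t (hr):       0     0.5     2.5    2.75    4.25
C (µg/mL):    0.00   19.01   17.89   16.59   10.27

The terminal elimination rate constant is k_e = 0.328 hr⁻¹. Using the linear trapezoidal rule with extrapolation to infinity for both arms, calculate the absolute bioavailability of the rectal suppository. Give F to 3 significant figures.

F = 0.646

Trapezoidal AUC_0→9 (IV):
  [0→2]: (31.79+16.49)/2 × 2 = 48.28
  [2→4]: (16.49+8.56)/2 × 2 = 25.05
  [4→6]: (8.56+4.44)/2 × 2 = 13.0
  [6→9]: (4.44+1.66)/2 × 3 = 9.15
  Sum = 95.48 µg/mL·hr
IV tail: 1.66/0.328 = 5.061; AUC_iv,0→∞ = 95.48 + 5.061 = 100.541 µg/mL·hr
Trapezoidal AUC_0→4.25 (rectal suppository):
  [0→0.5]: (0.00+19.01)/2 × 0.5 = 4.7525
  [0.5→2.5]: (19.01+17.89)/2 × 2 = 36.9
  [2.5→2.75]: (17.89+16.59)/2 × 0.25 = 4.31
  [2.75→4.25]: (16.59+10.27)/2 × 1.5 = 20.145
  Sum = 66.1075 µg/mL·hr
rectal suppository tail: 10.27/0.328 = 31.311; AUC_ev,0→∞ = 66.1075 + 31.311 = 97.4185 µg/mL·hr
F = (AUC_ev/D_ev)/(AUC_iv/D_iv) = (97.4185/7.5)/(100.541/5) = 12.9891/20.1082 = 0.6460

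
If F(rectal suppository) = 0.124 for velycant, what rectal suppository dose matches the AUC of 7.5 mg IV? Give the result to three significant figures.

For equal systemic exposure: F × D_ev = D_iv
D_ev = D_iv / F = 7.5 / 0.124 = 60.4839 mg

D_rectal = 60.5 mg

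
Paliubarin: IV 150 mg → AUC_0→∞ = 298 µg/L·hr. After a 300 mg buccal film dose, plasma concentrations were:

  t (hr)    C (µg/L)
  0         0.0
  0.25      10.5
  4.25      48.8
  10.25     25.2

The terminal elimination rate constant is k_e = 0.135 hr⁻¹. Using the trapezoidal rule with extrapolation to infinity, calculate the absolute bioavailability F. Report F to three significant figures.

Trapezoidal AUC_0→10.25 (buccal film):
  [0→0.25]: (0.0+10.5)/2 × 0.25 = 1.3125
  [0.25→4.25]: (10.5+48.8)/2 × 4 = 118.6
  [4.25→10.25]: (48.8+25.2)/2 × 6 = 222.0
  Sum = 341.9125 µg/L·hr
Tail: C_last/k_e = 25.2/0.135 = 186.667
AUC_0→∞ (buccal film) = 341.9125 + 186.667 = 528.5795 µg/L·hr
F = (AUC_ev/D_ev)/(AUC_iv/D_iv) = (528.5795/300)/(298/150) = 1.76193/1.98667 = 0.8869

F = 0.887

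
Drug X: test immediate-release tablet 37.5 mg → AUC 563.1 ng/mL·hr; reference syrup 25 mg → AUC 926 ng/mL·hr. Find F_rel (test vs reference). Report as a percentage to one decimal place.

F_rel = 40.5%

F_rel = (AUC_test/D_test) / (AUC_ref/D_ref)
      = (563.1/37.5) / (926/25)
      = 15.016 / 37.04 = 0.4054 = 40.54%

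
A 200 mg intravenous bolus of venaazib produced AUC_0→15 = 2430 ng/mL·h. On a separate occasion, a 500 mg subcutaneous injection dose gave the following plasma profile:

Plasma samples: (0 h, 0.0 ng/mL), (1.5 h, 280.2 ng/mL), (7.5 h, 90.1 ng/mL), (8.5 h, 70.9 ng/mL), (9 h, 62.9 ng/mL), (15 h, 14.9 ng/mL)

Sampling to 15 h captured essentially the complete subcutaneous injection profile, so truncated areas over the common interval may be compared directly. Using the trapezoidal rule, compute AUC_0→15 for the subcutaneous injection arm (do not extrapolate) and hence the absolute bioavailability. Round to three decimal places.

F = 0.275

Trapezoidal AUC_0→15 (subcutaneous injection):
  [0→1.5]: (0.0+280.2)/2 × 1.5 = 210.15
  [1.5→7.5]: (280.2+90.1)/2 × 6 = 1110.9
  [7.5→8.5]: (90.1+70.9)/2 × 1 = 80.5
  [8.5→9]: (70.9+62.9)/2 × 0.5 = 33.45
  [9→15]: (62.9+14.9)/2 × 6 = 233.4
  Sum = 1668.4 ng/mL·h
F = (AUC_ev/D_ev)/(AUC_iv/D_iv) = (1668.4/500)/(2430/200) = 3.3368/12.15 = 0.2746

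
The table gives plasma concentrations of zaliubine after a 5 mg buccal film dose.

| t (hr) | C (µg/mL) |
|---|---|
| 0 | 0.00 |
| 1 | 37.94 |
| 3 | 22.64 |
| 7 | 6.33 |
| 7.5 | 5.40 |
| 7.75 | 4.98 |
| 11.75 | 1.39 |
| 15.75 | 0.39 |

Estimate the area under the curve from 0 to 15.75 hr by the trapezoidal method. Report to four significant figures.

AUC = 158.0 µg/mL·hr

Trapezoidal AUC_0→15.75:
  [0→1]: (0.00+37.94)/2 × 1 = 18.97
  [1→3]: (37.94+22.64)/2 × 2 = 60.58
  [3→7]: (22.64+6.33)/2 × 4 = 57.94
  [7→7.5]: (6.33+5.40)/2 × 0.5 = 2.9325
  [7.5→7.75]: (5.40+4.98)/2 × 0.25 = 1.2975
  [7.75→11.75]: (4.98+1.39)/2 × 4 = 12.74
  [11.75→15.75]: (1.39+0.39)/2 × 4 = 3.56
  Sum = 158.02 µg/mL·hr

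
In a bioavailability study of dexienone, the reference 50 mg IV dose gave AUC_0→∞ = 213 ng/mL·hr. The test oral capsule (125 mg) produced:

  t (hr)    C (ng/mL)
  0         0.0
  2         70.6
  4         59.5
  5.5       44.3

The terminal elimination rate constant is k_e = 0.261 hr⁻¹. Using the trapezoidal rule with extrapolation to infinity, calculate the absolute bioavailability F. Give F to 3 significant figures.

F = 0.842

Trapezoidal AUC_0→5.5 (oral capsule):
  [0→2]: (0.0+70.6)/2 × 2 = 70.6
  [2→4]: (70.6+59.5)/2 × 2 = 130.1
  [4→5.5]: (59.5+44.3)/2 × 1.5 = 77.85
  Sum = 278.55 ng/mL·hr
Tail: C_last/k_e = 44.3/0.261 = 169.732
AUC_0→∞ (oral capsule) = 278.55 + 169.732 = 448.282 ng/mL·hr
F = (AUC_ev/D_ev)/(AUC_iv/D_iv) = (448.282/125)/(213/50) = 3.586256/4.26 = 0.8418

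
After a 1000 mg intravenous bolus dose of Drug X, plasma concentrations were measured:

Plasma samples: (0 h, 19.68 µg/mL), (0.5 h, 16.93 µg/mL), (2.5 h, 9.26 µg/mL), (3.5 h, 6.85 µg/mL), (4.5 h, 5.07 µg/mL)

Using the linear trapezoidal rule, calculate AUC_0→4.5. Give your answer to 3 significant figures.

AUC = 49.4 µg/mL·h

Trapezoidal AUC_0→4.5:
  [0→0.5]: (19.68+16.93)/2 × 0.5 = 9.1525
  [0.5→2.5]: (16.93+9.26)/2 × 2 = 26.19
  [2.5→3.5]: (9.26+6.85)/2 × 1 = 8.055
  [3.5→4.5]: (6.85+5.07)/2 × 1 = 5.96
  Sum = 49.3575 µg/mL·h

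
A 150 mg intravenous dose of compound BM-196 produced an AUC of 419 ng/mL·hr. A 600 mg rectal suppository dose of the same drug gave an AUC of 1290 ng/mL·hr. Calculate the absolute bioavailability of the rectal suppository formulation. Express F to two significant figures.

F = (AUC_ev / D_ev) / (AUC_iv / D_iv)
  = (1290/600) / (419/150)
  = 2.15 / 2.79333 = 0.7697

F = 0.77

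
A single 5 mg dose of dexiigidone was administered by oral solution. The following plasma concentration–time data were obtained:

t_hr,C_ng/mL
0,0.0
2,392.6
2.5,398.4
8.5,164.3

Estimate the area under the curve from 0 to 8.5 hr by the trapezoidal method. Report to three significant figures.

AUC = 2280 ng/mL·hr

Trapezoidal AUC_0→8.5:
  [0→2]: (0.0+392.6)/2 × 2 = 392.6
  [2→2.5]: (392.6+398.4)/2 × 0.5 = 197.75
  [2.5→8.5]: (398.4+164.3)/2 × 6 = 1688.1
  Sum = 2278.45 ng/mL·hr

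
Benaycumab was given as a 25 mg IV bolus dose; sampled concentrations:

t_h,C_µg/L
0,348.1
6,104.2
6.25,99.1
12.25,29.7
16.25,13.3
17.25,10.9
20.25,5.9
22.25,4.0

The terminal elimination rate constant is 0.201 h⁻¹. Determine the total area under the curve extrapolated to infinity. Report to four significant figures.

AUC = 1922 µg/L·h

Trapezoidal AUC_0→22.25:
  [0→6]: (348.1+104.2)/2 × 6 = 1356.9
  [6→6.25]: (104.2+99.1)/2 × 0.25 = 25.4125
  [6.25→12.25]: (99.1+29.7)/2 × 6 = 386.4
  [12.25→16.25]: (29.7+13.3)/2 × 4 = 86.0
  [16.25→17.25]: (13.3+10.9)/2 × 1 = 12.1
  [17.25→20.25]: (10.9+5.9)/2 × 3 = 25.2
  [20.25→22.25]: (5.9+4.0)/2 × 2 = 9.9
  Sum = 1901.9125 µg/L·h
Extrapolated tail: C_last / k_e = 4.0 / 0.201 = 19.900
AUC_0→∞ = 1901.9125 + 19.900 = 1921.8125 µg/L·h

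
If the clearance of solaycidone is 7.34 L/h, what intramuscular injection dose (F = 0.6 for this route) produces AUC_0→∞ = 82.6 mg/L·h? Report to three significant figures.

Dose = 1010 mg

Dose = CL × AUC_0→∞ / F
     = 7.34 × 82.6 / 0.6 = 1010.47 mg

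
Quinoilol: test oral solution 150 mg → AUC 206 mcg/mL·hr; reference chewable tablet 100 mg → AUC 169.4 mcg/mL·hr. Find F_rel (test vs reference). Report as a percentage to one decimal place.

F_rel = 81.1%

F_rel = (AUC_test/D_test) / (AUC_ref/D_ref)
      = (206/150) / (169.4/100)
      = 1.37333 / 1.694 = 0.8107 = 81.07%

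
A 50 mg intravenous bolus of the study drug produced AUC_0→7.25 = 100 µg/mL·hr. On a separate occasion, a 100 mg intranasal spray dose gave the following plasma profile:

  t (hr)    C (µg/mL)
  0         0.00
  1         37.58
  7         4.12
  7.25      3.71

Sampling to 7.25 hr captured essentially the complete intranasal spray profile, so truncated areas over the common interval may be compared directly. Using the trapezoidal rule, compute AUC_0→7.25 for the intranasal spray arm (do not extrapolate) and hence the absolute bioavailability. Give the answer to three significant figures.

Trapezoidal AUC_0→7.25 (intranasal spray):
  [0→1]: (0.00+37.58)/2 × 1 = 18.79
  [1→7]: (37.58+4.12)/2 × 6 = 125.1
  [7→7.25]: (4.12+3.71)/2 × 0.25 = 0.97875
  Sum = 144.86875 µg/mL·hr
F = (AUC_ev/D_ev)/(AUC_iv/D_iv) = (144.86875/100)/(100/50) = 1.4486875/2 = 0.7243

F = 0.724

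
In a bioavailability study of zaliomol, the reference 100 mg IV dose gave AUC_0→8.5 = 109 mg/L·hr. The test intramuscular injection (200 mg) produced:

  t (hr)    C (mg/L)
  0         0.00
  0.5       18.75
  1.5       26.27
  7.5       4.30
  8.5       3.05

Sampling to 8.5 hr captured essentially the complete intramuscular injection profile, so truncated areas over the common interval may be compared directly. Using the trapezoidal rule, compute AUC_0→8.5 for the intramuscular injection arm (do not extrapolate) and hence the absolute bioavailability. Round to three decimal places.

F = 0.562

Trapezoidal AUC_0→8.5 (intramuscular injection):
  [0→0.5]: (0.00+18.75)/2 × 0.5 = 4.6875
  [0.5→1.5]: (18.75+26.27)/2 × 1 = 22.51
  [1.5→7.5]: (26.27+4.30)/2 × 6 = 91.71
  [7.5→8.5]: (4.30+3.05)/2 × 1 = 3.675
  Sum = 122.5825 mg/L·hr
F = (AUC_ev/D_ev)/(AUC_iv/D_iv) = (122.5825/200)/(109/100) = 0.6129125/1.09 = 0.5623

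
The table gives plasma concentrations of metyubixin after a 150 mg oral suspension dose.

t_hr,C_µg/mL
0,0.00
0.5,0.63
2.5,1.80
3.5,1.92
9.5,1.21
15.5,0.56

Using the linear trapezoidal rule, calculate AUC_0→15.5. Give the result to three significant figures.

Trapezoidal AUC_0→15.5:
  [0→0.5]: (0.00+0.63)/2 × 0.5 = 0.1575
  [0.5→2.5]: (0.63+1.80)/2 × 2 = 2.43
  [2.5→3.5]: (1.80+1.92)/2 × 1 = 1.86
  [3.5→9.5]: (1.92+1.21)/2 × 6 = 9.39
  [9.5→15.5]: (1.21+0.56)/2 × 6 = 5.31
  Sum = 19.1475 µg/mL·hr

AUC = 19.1 µg/mL·hr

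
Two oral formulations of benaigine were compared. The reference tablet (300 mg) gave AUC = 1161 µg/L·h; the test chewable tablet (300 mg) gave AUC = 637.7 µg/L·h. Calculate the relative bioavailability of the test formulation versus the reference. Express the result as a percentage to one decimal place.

F_rel = 54.9%

F_rel = (AUC_test/D_test) / (AUC_ref/D_ref)
      = (637.7/300) / (1161/300)
      = 2.12567 / 3.87 = 0.5493 = 54.93%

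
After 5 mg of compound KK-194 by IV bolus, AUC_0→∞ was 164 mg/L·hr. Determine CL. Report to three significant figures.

CL = 0.0305 L/hr

CL = Dose_iv / AUC_0→∞
   = 5 / 164 = 0.0304878 L/hr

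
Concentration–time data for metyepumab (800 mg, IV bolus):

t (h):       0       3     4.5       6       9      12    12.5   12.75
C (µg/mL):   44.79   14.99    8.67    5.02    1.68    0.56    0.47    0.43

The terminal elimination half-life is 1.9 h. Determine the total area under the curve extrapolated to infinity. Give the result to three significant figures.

Trapezoidal AUC_0→12.75:
  [0→3]: (44.79+14.99)/2 × 3 = 89.67
  [3→4.5]: (14.99+8.67)/2 × 1.5 = 17.745
  [4.5→6]: (8.67+5.02)/2 × 1.5 = 10.2675
  [6→9]: (5.02+1.68)/2 × 3 = 10.05
  [9→12]: (1.68+0.56)/2 × 3 = 3.36
  [12→12.5]: (0.56+0.47)/2 × 0.5 = 0.2575
  [12.5→12.75]: (0.47+0.43)/2 × 0.25 = 0.1125
  Sum = 131.4625 µg/mL·h
k_e = ln2 / t½ = 0.693147 / 1.9 = 0.3648 h^-1
Extrapolated tail: C_last / k_e = 0.43 / 0.3648 = 1.179
AUC_0→∞ = 131.4625 + 1.179 = 132.6415 µg/mL·h

AUC = 133 µg/mL·h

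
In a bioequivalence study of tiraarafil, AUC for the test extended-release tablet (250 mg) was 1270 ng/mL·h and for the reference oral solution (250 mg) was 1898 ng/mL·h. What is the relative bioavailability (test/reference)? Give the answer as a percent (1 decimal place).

F_rel = (AUC_test/D_test) / (AUC_ref/D_ref)
      = (1270/250) / (1898/250)
      = 5.08 / 7.592 = 0.6691 = 66.91%

F_rel = 66.9%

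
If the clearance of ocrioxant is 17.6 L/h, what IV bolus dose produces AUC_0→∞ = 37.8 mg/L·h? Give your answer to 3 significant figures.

Dose = 665 mg

Dose_iv = CL × AUC_0→∞
     = 17.6 × 37.8 = 665.28 mg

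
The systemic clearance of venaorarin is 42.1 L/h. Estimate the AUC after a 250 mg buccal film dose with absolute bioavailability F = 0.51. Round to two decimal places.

AUC = 3.03 mg/L·h

AUC_0→∞ = F × Dose / CL
        = 0.51 × 250 / 42.1 = 3.0285 mg/L·h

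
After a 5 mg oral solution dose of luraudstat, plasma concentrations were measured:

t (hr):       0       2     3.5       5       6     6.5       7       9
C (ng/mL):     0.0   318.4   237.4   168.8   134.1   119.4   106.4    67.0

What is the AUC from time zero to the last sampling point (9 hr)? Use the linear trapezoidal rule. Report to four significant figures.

Trapezoidal AUC_0→9:
  [0→2]: (0.0+318.4)/2 × 2 = 318.4
  [2→3.5]: (318.4+237.4)/2 × 1.5 = 416.85
  [3.5→5]: (237.4+168.8)/2 × 1.5 = 304.65
  [5→6]: (168.8+134.1)/2 × 1 = 151.45
  [6→6.5]: (134.1+119.4)/2 × 0.5 = 63.375
  [6.5→7]: (119.4+106.4)/2 × 0.5 = 56.45
  [7→9]: (106.4+67.0)/2 × 2 = 173.4
  Sum = 1484.575 ng/mL·hr

AUC = 1485 ng/mL·hr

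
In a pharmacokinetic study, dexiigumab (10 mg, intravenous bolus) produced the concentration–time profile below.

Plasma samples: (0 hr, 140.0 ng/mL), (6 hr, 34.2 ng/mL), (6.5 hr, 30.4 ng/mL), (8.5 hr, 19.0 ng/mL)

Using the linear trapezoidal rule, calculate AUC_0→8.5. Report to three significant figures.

Trapezoidal AUC_0→8.5:
  [0→6]: (140.0+34.2)/2 × 6 = 522.6
  [6→6.5]: (34.2+30.4)/2 × 0.5 = 16.15
  [6.5→8.5]: (30.4+19.0)/2 × 2 = 49.4
  Sum = 588.15 ng/mL·hr

AUC = 588 ng/mL·hr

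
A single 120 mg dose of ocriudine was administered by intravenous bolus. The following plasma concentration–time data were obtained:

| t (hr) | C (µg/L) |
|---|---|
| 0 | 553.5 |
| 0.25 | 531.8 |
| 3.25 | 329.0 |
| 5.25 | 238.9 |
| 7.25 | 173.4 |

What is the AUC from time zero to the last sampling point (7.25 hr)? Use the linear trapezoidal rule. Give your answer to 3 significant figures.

Trapezoidal AUC_0→7.25:
  [0→0.25]: (553.5+531.8)/2 × 0.25 = 135.6625
  [0.25→3.25]: (531.8+329.0)/2 × 3 = 1291.2
  [3.25→5.25]: (329.0+238.9)/2 × 2 = 567.9
  [5.25→7.25]: (238.9+173.4)/2 × 2 = 412.3
  Sum = 2407.0625 µg/L·hr

AUC = 2410 µg/L·hr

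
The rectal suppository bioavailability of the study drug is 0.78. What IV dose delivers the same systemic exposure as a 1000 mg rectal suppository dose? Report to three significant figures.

Systemic exposure from an extravascular dose = F × D_ev, so the equivalent IV dose is F × D_ev.
D_iv = F × D_ev = 0.78 × 1000 = 780 mg

D_iv = 780 mg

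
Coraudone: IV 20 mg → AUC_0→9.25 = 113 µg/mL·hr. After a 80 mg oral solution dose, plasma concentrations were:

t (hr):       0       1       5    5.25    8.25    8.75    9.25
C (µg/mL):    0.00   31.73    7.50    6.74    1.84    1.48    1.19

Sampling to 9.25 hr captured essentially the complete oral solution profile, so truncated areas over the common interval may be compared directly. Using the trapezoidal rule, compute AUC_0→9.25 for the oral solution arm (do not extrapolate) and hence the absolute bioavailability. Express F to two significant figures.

F = 0.24

Trapezoidal AUC_0→9.25 (oral solution):
  [0→1]: (0.00+31.73)/2 × 1 = 15.865
  [1→5]: (31.73+7.50)/2 × 4 = 78.46
  [5→5.25]: (7.50+6.74)/2 × 0.25 = 1.78
  [5.25→8.25]: (6.74+1.84)/2 × 3 = 12.87
  [8.25→8.75]: (1.84+1.48)/2 × 0.5 = 0.83
  [8.75→9.25]: (1.48+1.19)/2 × 0.5 = 0.6675
  Sum = 110.4725 µg/mL·hr
F = (AUC_ev/D_ev)/(AUC_iv/D_iv) = (110.4725/80)/(113/20) = 1.38091/5.65 = 0.2444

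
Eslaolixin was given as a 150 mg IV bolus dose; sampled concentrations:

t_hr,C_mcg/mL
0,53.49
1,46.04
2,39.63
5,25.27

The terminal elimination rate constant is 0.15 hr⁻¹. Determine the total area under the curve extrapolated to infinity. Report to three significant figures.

AUC = 358 mcg/mL·hr

Trapezoidal AUC_0→5:
  [0→1]: (53.49+46.04)/2 × 1 = 49.765
  [1→2]: (46.04+39.63)/2 × 1 = 42.835
  [2→5]: (39.63+25.27)/2 × 3 = 97.35
  Sum = 189.95 mcg/mL·hr
Extrapolated tail: C_last / k_e = 25.27 / 0.15 = 168.467
AUC_0→∞ = 189.95 + 168.467 = 358.417 mcg/mL·hr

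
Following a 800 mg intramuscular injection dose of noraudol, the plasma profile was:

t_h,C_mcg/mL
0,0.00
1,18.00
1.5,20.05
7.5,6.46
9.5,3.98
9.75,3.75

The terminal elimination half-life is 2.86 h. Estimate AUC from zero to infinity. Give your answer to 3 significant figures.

AUC = 125 mcg/mL·h

Trapezoidal AUC_0→9.75:
  [0→1]: (0.00+18.00)/2 × 1 = 9.0
  [1→1.5]: (18.00+20.05)/2 × 0.5 = 9.5125
  [1.5→7.5]: (20.05+6.46)/2 × 6 = 79.53
  [7.5→9.5]: (6.46+3.98)/2 × 2 = 10.44
  [9.5→9.75]: (3.98+3.75)/2 × 0.25 = 0.96625
  Sum = 109.44875 mcg/mL·h
k_e = ln2 / t½ = 0.693147 / 2.86 = 0.2424 h^-1
Extrapolated tail: C_last / k_e = 3.75 / 0.2424 = 15.470
AUC_0→∞ = 109.44875 + 15.470 = 124.91875 mcg/mL·h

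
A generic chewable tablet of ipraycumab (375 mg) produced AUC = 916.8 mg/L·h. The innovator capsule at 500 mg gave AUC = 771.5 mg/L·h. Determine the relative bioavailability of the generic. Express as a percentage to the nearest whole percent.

F_rel = 158%

F_rel = (AUC_test/D_test) / (AUC_ref/D_ref)
      = (916.8/375) / (771.5/500)
      = 2.4448 / 1.543 = 1.5844 = 158.44%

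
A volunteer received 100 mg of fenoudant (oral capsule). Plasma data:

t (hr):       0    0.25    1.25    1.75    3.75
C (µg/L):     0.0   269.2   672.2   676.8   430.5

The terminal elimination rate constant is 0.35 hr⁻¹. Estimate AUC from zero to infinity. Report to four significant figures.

AUC = 3179 µg/L·hr

Trapezoidal AUC_0→3.75:
  [0→0.25]: (0.0+269.2)/2 × 0.25 = 33.65
  [0.25→1.25]: (269.2+672.2)/2 × 1 = 470.7
  [1.25→1.75]: (672.2+676.8)/2 × 0.5 = 337.25
  [1.75→3.75]: (676.8+430.5)/2 × 2 = 1107.3
  Sum = 1948.9 µg/L·hr
Extrapolated tail: C_last / k_e = 430.5 / 0.35 = 1230.000
AUC_0→∞ = 1948.9 + 1230.000 = 3178.9 µg/L·hr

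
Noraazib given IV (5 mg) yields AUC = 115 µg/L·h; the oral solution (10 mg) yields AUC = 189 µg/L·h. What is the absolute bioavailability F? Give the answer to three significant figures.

F = (AUC_ev / D_ev) / (AUC_iv / D_iv)
  = (189/10) / (115/5)
  = 18.9 / 23 = 0.8217

F = 0.822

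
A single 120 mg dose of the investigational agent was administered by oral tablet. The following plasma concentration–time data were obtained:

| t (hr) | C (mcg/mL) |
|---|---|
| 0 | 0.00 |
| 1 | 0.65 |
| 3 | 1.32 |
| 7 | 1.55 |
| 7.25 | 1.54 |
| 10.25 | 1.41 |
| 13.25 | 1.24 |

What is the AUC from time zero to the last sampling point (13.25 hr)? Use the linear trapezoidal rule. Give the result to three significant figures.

Trapezoidal AUC_0→13.25:
  [0→1]: (0.00+0.65)/2 × 1 = 0.325
  [1→3]: (0.65+1.32)/2 × 2 = 1.97
  [3→7]: (1.32+1.55)/2 × 4 = 5.74
  [7→7.25]: (1.55+1.54)/2 × 0.25 = 0.38625
  [7.25→10.25]: (1.54+1.41)/2 × 3 = 4.425
  [10.25→13.25]: (1.41+1.24)/2 × 3 = 3.975
  Sum = 16.82125 mcg/mL·hr

AUC = 16.8 mcg/mL·hr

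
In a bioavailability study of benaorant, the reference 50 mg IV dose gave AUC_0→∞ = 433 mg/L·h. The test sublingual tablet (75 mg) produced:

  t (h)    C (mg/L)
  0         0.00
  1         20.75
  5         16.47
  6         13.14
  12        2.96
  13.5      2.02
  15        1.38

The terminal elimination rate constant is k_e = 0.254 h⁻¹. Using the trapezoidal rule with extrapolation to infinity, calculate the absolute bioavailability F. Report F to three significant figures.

Trapezoidal AUC_0→15 (sublingual tablet):
  [0→1]: (0.00+20.75)/2 × 1 = 10.375
  [1→5]: (20.75+16.47)/2 × 4 = 74.44
  [5→6]: (16.47+13.14)/2 × 1 = 14.805
  [6→12]: (13.14+2.96)/2 × 6 = 48.3
  [12→13.5]: (2.96+2.02)/2 × 1.5 = 3.735
  [13.5→15]: (2.02+1.38)/2 × 1.5 = 2.55
  Sum = 154.205 mg/L·h
Tail: C_last/k_e = 1.38/0.254 = 5.433
AUC_0→∞ (sublingual tablet) = 154.205 + 5.433 = 159.638 mg/L·h
F = (AUC_ev/D_ev)/(AUC_iv/D_iv) = (159.638/75)/(433/50) = 2.12851/8.66 = 0.2458

F = 0.246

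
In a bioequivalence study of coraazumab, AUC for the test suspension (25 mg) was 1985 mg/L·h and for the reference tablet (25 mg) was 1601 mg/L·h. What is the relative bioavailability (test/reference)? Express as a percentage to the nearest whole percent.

F_rel = (AUC_test/D_test) / (AUC_ref/D_ref)
      = (1985/25) / (1601/25)
      = 79.4 / 64.04 = 1.2399 = 123.99%

F_rel = 124%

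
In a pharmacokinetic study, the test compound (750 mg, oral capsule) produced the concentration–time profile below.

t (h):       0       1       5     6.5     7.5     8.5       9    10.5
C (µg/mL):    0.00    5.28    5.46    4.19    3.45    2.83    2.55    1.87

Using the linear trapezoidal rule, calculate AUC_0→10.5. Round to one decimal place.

AUC = 43.0 µg/mL·h

Trapezoidal AUC_0→10.5:
  [0→1]: (0.00+5.28)/2 × 1 = 2.64
  [1→5]: (5.28+5.46)/2 × 4 = 21.48
  [5→6.5]: (5.46+4.19)/2 × 1.5 = 7.2375
  [6.5→7.5]: (4.19+3.45)/2 × 1 = 3.82
  [7.5→8.5]: (3.45+2.83)/2 × 1 = 3.14
  [8.5→9]: (2.83+2.55)/2 × 0.5 = 1.345
  [9→10.5]: (2.55+1.87)/2 × 1.5 = 3.315
  Sum = 42.9775 µg/mL·h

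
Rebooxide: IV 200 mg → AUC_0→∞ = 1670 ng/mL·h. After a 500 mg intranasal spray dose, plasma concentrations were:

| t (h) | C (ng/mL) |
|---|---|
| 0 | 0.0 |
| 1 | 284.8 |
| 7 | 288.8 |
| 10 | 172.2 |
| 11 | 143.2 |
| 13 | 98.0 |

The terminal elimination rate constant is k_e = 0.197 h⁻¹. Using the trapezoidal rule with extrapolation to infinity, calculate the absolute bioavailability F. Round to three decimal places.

Trapezoidal AUC_0→13 (intranasal spray):
  [0→1]: (0.0+284.8)/2 × 1 = 142.4
  [1→7]: (284.8+288.8)/2 × 6 = 1720.8
  [7→10]: (288.8+172.2)/2 × 3 = 691.5
  [10→11]: (172.2+143.2)/2 × 1 = 157.7
  [11→13]: (143.2+98.0)/2 × 2 = 241.2
  Sum = 2953.6 ng/mL·h
Tail: C_last/k_e = 98.0/0.197 = 497.462
AUC_0→∞ (intranasal spray) = 2953.6 + 497.462 = 3451.062 ng/mL·h
F = (AUC_ev/D_ev)/(AUC_iv/D_iv) = (3451.062/500)/(1670/200) = 6.902124/8.35 = 0.8266

F = 0.827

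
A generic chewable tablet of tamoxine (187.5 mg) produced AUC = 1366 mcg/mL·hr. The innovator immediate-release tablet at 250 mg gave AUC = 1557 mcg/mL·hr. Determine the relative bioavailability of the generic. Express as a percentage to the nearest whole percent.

F_rel = 117%

F_rel = (AUC_test/D_test) / (AUC_ref/D_ref)
      = (1366/187.5) / (1557/250)
      = 7.28533 / 6.228 = 1.1698 = 116.98%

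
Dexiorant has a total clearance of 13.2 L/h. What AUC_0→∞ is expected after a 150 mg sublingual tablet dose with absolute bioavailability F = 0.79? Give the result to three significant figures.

AUC_0→∞ = F × Dose / CL
        = 0.79 × 150 / 13.2 = 8.97727 mg/L·h

AUC = 8.98 mg/L·h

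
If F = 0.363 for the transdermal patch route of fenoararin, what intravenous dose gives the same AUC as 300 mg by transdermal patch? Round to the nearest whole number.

D_iv = 109 mg

Systemic exposure from an extravascular dose = F × D_ev, so the equivalent IV dose is F × D_ev.
D_iv = F × D_ev = 0.363 × 300 = 108.9 mg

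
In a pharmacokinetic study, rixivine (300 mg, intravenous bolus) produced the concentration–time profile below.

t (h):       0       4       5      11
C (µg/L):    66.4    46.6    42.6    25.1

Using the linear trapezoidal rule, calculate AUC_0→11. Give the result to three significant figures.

Trapezoidal AUC_0→11:
  [0→4]: (66.4+46.6)/2 × 4 = 226.0
  [4→5]: (46.6+42.6)/2 × 1 = 44.6
  [5→11]: (42.6+25.1)/2 × 6 = 203.1
  Sum = 473.7 µg/L·h

AUC = 474 µg/L·h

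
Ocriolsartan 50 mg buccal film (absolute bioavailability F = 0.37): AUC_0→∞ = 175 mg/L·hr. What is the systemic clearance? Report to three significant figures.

CL = F × Dose / AUC_0→∞
   = 0.37 × 50 / 175 = 0.105714 L/hr

CL = 0.106 L/hr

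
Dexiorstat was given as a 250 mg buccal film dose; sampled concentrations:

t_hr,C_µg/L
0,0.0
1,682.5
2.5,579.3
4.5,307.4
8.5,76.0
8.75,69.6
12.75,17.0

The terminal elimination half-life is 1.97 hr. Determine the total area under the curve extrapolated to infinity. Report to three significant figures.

Trapezoidal AUC_0→12.75:
  [0→1]: (0.0+682.5)/2 × 1 = 341.25
  [1→2.5]: (682.5+579.3)/2 × 1.5 = 946.35
  [2.5→4.5]: (579.3+307.4)/2 × 2 = 886.7
  [4.5→8.5]: (307.4+76.0)/2 × 4 = 766.8
  [8.5→8.75]: (76.0+69.6)/2 × 0.25 = 18.2
  [8.75→12.75]: (69.6+17.0)/2 × 4 = 173.2
  Sum = 3132.5 µg/L·hr
k_e = ln2 / t½ = 0.693147 / 1.97 = 0.3519 hr^-1
Extrapolated tail: C_last / k_e = 17.0 / 0.3519 = 48.309
AUC_0→∞ = 3132.5 + 48.309 = 3180.809 µg/L·hr

AUC = 3180 µg/L·hr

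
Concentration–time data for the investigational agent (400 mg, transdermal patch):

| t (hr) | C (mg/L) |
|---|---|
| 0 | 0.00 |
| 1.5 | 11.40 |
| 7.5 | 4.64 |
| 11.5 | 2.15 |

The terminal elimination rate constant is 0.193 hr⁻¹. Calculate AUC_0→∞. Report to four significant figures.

AUC = 81.39 mg/L·hr

Trapezoidal AUC_0→11.5:
  [0→1.5]: (0.00+11.40)/2 × 1.5 = 8.55
  [1.5→7.5]: (11.40+4.64)/2 × 6 = 48.12
  [7.5→11.5]: (4.64+2.15)/2 × 4 = 13.58
  Sum = 70.25 mg/L·hr
Extrapolated tail: C_last / k_e = 2.15 / 0.193 = 11.140
AUC_0→∞ = 70.25 + 11.140 = 81.39 mg/L·hr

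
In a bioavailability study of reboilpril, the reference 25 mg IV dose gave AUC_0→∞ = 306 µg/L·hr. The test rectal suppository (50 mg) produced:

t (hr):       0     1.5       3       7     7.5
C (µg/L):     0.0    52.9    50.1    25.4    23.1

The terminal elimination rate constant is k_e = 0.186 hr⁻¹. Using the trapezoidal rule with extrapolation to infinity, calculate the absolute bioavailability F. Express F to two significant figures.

F = 0.66

Trapezoidal AUC_0→7.5 (rectal suppository):
  [0→1.5]: (0.0+52.9)/2 × 1.5 = 39.675
  [1.5→3]: (52.9+50.1)/2 × 1.5 = 77.25
  [3→7]: (50.1+25.4)/2 × 4 = 151.0
  [7→7.5]: (25.4+23.1)/2 × 0.5 = 12.125
  Sum = 280.05 µg/L·hr
Tail: C_last/k_e = 23.1/0.186 = 124.194
AUC_0→∞ (rectal suppository) = 280.05 + 124.194 = 404.244 µg/L·hr
F = (AUC_ev/D_ev)/(AUC_iv/D_iv) = (404.244/50)/(306/25) = 8.08488/12.24 = 0.6605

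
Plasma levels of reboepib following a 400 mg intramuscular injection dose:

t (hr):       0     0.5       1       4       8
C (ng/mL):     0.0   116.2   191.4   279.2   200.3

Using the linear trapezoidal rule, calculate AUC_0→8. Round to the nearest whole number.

Trapezoidal AUC_0→8:
  [0→0.5]: (0.0+116.2)/2 × 0.5 = 29.05
  [0.5→1]: (116.2+191.4)/2 × 0.5 = 76.9
  [1→4]: (191.4+279.2)/2 × 3 = 705.9
  [4→8]: (279.2+200.3)/2 × 4 = 959.0
  Sum = 1770.85 ng/mL·hr

AUC = 1771 ng/mL·hr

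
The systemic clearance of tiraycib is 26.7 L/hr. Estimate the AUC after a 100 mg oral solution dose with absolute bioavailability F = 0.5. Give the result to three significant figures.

AUC = 1.87 mg/L·hr

AUC_0→∞ = F × Dose / CL
        = 0.5 × 100 / 26.7 = 1.87266 mg/L·hr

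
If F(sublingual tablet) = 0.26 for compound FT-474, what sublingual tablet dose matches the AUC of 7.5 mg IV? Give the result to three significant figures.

For equal systemic exposure: F × D_ev = D_iv
D_ev = D_iv / F = 7.5 / 0.26 = 28.8462 mg

D_sublingual = 28.8 mg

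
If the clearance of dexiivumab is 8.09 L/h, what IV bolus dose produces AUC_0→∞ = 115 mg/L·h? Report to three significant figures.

Dose_iv = CL × AUC_0→∞
     = 8.09 × 115 = 930.35 mg

Dose = 930 mg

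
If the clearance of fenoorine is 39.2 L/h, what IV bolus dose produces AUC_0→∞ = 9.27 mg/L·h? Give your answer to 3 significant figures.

Dose_iv = CL × AUC_0→∞
     = 39.2 × 9.27 = 363.384 mg

Dose = 363 mg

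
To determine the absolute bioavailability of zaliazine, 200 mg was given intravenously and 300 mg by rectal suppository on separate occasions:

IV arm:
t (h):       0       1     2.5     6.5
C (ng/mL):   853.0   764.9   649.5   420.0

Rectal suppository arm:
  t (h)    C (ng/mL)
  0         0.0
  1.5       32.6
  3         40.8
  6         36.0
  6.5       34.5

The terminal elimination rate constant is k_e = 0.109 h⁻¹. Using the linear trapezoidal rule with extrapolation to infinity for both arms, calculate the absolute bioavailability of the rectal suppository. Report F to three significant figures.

F = 0.0448

Trapezoidal AUC_0→6.5 (IV):
  [0→1]: (853.0+764.9)/2 × 1 = 808.95
  [1→2.5]: (764.9+649.5)/2 × 1.5 = 1060.8
  [2.5→6.5]: (649.5+420.0)/2 × 4 = 2139.0
  Sum = 4008.75 ng/mL·h
IV tail: 420.0/0.109 = 3853.211; AUC_iv,0→∞ = 4008.75 + 3853.211 = 7861.961 ng/mL·h
Trapezoidal AUC_0→6.5 (rectal suppository):
  [0→1.5]: (0.0+32.6)/2 × 1.5 = 24.45
  [1.5→3]: (32.6+40.8)/2 × 1.5 = 55.05
  [3→6]: (40.8+36.0)/2 × 3 = 115.2
  [6→6.5]: (36.0+34.5)/2 × 0.5 = 17.625
  Sum = 212.325 ng/mL·h
rectal suppository tail: 34.5/0.109 = 316.514; AUC_ev,0→∞ = 212.325 + 316.514 = 528.839 ng/mL·h
F = (AUC_ev/D_ev)/(AUC_iv/D_iv) = (528.839/300)/(7861.961/200) = 1.7628/39.309805 = 0.0448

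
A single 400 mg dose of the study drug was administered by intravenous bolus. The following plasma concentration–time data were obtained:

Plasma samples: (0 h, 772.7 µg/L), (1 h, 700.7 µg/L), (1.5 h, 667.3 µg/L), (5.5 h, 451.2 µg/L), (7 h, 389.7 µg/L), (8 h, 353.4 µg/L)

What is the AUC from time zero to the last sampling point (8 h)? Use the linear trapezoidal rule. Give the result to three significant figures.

AUC = 4320 µg/L·h

Trapezoidal AUC_0→8:
  [0→1]: (772.7+700.7)/2 × 1 = 736.7
  [1→1.5]: (700.7+667.3)/2 × 0.5 = 342.0
  [1.5→5.5]: (667.3+451.2)/2 × 4 = 2237.0
  [5.5→7]: (451.2+389.7)/2 × 1.5 = 630.675
  [7→8]: (389.7+353.4)/2 × 1 = 371.55
  Sum = 4317.925 µg/L·h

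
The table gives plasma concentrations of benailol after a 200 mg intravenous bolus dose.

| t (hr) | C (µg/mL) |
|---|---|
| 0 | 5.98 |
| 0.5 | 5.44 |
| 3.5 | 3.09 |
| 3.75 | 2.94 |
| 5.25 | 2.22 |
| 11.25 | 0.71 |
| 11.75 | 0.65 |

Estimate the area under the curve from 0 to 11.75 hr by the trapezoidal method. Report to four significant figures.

AUC = 29.40 µg/mL·hr

Trapezoidal AUC_0→11.75:
  [0→0.5]: (5.98+5.44)/2 × 0.5 = 2.855
  [0.5→3.5]: (5.44+3.09)/2 × 3 = 12.795
  [3.5→3.75]: (3.09+2.94)/2 × 0.25 = 0.75375
  [3.75→5.25]: (2.94+2.22)/2 × 1.5 = 3.87
  [5.25→11.25]: (2.22+0.71)/2 × 6 = 8.79
  [11.25→11.75]: (0.71+0.65)/2 × 0.5 = 0.34
  Sum = 29.40375 µg/mL·hr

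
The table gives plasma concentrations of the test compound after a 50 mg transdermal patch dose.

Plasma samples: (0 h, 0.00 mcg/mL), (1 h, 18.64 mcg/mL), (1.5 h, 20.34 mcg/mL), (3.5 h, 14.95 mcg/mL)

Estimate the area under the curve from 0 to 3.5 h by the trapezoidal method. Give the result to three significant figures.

Trapezoidal AUC_0→3.5:
  [0→1]: (0.00+18.64)/2 × 1 = 9.32
  [1→1.5]: (18.64+20.34)/2 × 0.5 = 9.745
  [1.5→3.5]: (20.34+14.95)/2 × 2 = 35.29
  Sum = 54.355 mcg/mL·h

AUC = 54.4 mcg/mL·h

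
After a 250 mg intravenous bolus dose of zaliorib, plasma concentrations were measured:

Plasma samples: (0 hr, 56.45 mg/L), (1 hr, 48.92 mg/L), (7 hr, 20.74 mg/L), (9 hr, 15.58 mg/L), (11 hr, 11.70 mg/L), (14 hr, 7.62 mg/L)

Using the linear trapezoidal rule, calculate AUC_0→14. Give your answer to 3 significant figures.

AUC = 354 mg/L·hr

Trapezoidal AUC_0→14:
  [0→1]: (56.45+48.92)/2 × 1 = 52.685
  [1→7]: (48.92+20.74)/2 × 6 = 208.98
  [7→9]: (20.74+15.58)/2 × 2 = 36.32
  [9→11]: (15.58+11.70)/2 × 2 = 27.28
  [11→14]: (11.70+7.62)/2 × 3 = 28.98
  Sum = 354.245 mg/L·hr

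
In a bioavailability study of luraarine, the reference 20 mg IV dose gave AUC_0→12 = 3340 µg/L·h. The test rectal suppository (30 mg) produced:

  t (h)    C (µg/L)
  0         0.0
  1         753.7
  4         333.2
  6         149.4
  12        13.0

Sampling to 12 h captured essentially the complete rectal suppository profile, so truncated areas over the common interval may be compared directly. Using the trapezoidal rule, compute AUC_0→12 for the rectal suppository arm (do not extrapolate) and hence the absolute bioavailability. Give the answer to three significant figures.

Trapezoidal AUC_0→12 (rectal suppository):
  [0→1]: (0.0+753.7)/2 × 1 = 376.85
  [1→4]: (753.7+333.2)/2 × 3 = 1630.35
  [4→6]: (333.2+149.4)/2 × 2 = 482.6
  [6→12]: (149.4+13.0)/2 × 6 = 487.2
  Sum = 2977.0 µg/L·h
F = (AUC_ev/D_ev)/(AUC_iv/D_iv) = (2977.0/30)/(3340/20) = 99.2333/167 = 0.5942

F = 0.594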